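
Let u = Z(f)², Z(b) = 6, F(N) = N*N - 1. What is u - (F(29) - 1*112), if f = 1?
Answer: -692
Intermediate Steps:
F(N) = -1 + N² (F(N) = N² - 1 = -1 + N²)
u = 36 (u = 6² = 36)
u - (F(29) - 1*112) = 36 - ((-1 + 29²) - 1*112) = 36 - ((-1 + 841) - 112) = 36 - (840 - 112) = 36 - 1*728 = 36 - 728 = -692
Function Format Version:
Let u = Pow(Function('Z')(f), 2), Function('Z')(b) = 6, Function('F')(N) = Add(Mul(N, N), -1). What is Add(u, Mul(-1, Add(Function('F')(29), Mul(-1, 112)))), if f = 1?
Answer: -692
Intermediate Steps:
Function('F')(N) = Add(-1, Pow(N, 2)) (Function('F')(N) = Add(Pow(N, 2), -1) = Add(-1, Pow(N, 2)))
u = 36 (u = Pow(6, 2) = 36)
Add(u, Mul(-1, Add(Function('F')(29), Mul(-1, 112)))) = Add(36, Mul(-1, Add(Add(-1, Pow(29, 2)), Mul(-1, 112)))) = Add(36, Mul(-1, Add(Add(-1, 841), -112))) = Add(36, Mul(-1, Add(840, -112))) = Add(36, Mul(-1, 728)) = Add(36, -728) = -692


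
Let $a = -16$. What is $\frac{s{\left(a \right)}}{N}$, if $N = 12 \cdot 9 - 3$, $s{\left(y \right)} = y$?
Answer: $- \frac{16}{105} \approx -0.15238$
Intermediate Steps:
$N = 105$ ($N = 108 - 3 = 105$)
$\frac{s{\left(a \right)}}{N} = - \frac{16}{105}$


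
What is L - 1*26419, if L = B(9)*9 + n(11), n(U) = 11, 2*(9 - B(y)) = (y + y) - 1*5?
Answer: -52771/2 ≈ -26386.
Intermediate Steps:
B(y) = 23/2 - y (B(y) = 9 - ((y + y) - 1*5)/2 = 9 - (2*y - 5)/2 = 9 - (-5 + 2*y)/2 = 9 + (5/2 - y) = 23/2 - y)
L = 67/2 (L = (23/2 - 1*9)*9 + 11 = (23/2 - 9)*9 + 11 = (5/2)*9 + 11 = 45/2 + 11 = 67/2 ≈ 33.500)
L - 1*26419 = 67/2 - 1*26419 = 67/2 - 26419 = -52771/2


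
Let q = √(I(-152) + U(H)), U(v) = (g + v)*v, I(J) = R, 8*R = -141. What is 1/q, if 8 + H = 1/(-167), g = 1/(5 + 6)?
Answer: 334*√2469808022/112264001 ≈ 0.14786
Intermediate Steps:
g = 1/11 ≈ 0.090909
R = -141/8 (R = (⅛)*(-141) = -141/8 ≈ -17.625)
I(J) = -141/8
H = -1337/167 (H = -8 + 1/(-167) = -8 - 1/167 = -1337/167 ≈ -8.0060)
U(v) = v*(1/11 + v) (U(v) = (1/11 + v)*v = v*(1/11 + v))
q = √2469808022/7348 (q = √(-141/8 - 1337*(1/11 - 1337/167)/167) = √(-141/8 - 1337/167*(-14540/1837)) = √(-141/8 + 19439980/306779) = √(112264001/2454232) = √2469808022/7348 ≈ 6.7634)
1/q = 1/(√2469808022/7348) = 334*√2469808022/112264001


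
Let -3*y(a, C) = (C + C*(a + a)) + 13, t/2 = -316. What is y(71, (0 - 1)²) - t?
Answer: 580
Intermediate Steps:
t = -632 (t = 2*(-316) = -632)
y(a, C) = -13/3 - C/3 - 2*C*a/3 (y(a, C) = -((C + C*(a + a)) + 13)/3 = -((C + C*(2*a)) + 13)/3 = -((C + 2*C*a) + 13)/3 = -(13 + C + 2*C*a)/3 = -13/3 - C/3 - 2*C*a/3)
y(71, (0 - 1)²) - t = (-13/3 - (0 - 1)²/3 - ⅔*(0 - 1)²*71) - 1*(-632) = (-13/3 - ⅓*(-1)² - ⅔*(-1)²*71) + 632 = (-13/3 - ⅓*1 - ⅔*1*71) + 632 = (-13/3 - ⅓ - 142/3) + 632 = -52 + 632 = 580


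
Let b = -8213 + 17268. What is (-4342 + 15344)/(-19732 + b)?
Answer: -11002/10677 ≈ -1.0304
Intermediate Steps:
b = 9055
(-4342 + 15344)/(-19732 + b) = (-4342 + 15344)/(-19732 + 9055) = 11002/(-10677) = 11002*(-1/10677) = -11002/10677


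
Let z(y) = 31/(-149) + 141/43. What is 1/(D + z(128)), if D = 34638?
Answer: 6407/221945342 ≈ 2.8867e-5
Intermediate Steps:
z(y) = 19676/6407 (z(y) = 31*(-1/149) + 141*(1/43) = -31/149 + 141/43 = 19676/6407)
1/(D + z(128)) = 1/(34638 + 19676/6407) = 1/(221945342/6407) = 6407/221945342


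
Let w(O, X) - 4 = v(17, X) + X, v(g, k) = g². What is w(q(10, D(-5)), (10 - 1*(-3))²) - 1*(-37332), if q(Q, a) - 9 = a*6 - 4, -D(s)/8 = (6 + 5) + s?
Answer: 37794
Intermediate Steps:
D(s) = -88 - 8*s (D(s) = -8*((6 + 5) + s) = -8*(11 + s) = -88 - 8*s)
q(Q, a) = 5 + 6*a (q(Q, a) = 9 + (a*6 - 4) = 9 + (6*a - 4) = 9 + (-4 + 6*a) = 5 + 6*a)
w(O, X) = 293 + X (w(O, X) = 4 + (17² + X) = 4 + (289 + X) = 293 + X)
w(q(10, D(-5)), (10 - 1*(-3))²) - 1*(-37332) = (293 + (10 - 1*(-3))²) - 1*(-37332) = (293 + (10 + 3)²) + 37332 = (293 + 13²) + 37332 = (293 + 169) + 37332 = 462 + 37332 = 37794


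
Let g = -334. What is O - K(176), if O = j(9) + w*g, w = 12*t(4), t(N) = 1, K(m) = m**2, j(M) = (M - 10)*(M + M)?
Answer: -35002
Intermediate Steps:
j(M) = 2*M*(-10 + M) (j(M) = (-10 + M)*(2*M) = 2*M*(-10 + M))
w = 12 (w = 12*1 = 12)
O = -4026 (O = 2*9*(-10 + 9) + 12*(-334) = 2*9*(-1) - 4008 = -18 - 4008 = -4026)
O - K(176) = -4026 - 1*176**2 = -4026 - 1*30976 = -4026 - 30976 = -35002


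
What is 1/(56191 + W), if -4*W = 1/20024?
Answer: 80096/4500674335 ≈ 1.7796e-5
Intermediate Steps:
W = -1/80096 (W = -¼/20024 = -¼*1/20024 = -1/80096 ≈ -1.2485e-5)
1/(56191 + W) = 1/(56191 - 1/80096) = 1/(4500674335/80096) = 80096/4500674335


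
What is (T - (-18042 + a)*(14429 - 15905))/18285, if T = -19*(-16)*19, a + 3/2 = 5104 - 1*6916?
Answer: -1273954/795 ≈ -1602.5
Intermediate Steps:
a = -3627/2 (a = -3/2 + (5104 - 1*6916) = -3/2 + (5104 - 6916) = -3/2 - 1812 = -3627/2 ≈ -1813.5)
T = 5776 (T = 304*19 = 5776)
(T - (-18042 + a)*(14429 - 15905))/18285 = (5776 - (-18042 - 3627/2)*(14429 - 15905))/18285 = (5776 - (-39711)*(-1476)/2)*(1/18285) = (5776 - 1*29306718)*(1/18285) = (5776 - 29306718)*(1/18285) = -29300942*1/18285 = -1273954/795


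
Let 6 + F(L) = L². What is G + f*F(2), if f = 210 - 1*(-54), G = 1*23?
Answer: -505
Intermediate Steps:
F(L) = -6 + L²
G = 23
f = 264 (f = 210 + 54 = 264)
G + f*F(2) = 23 + 264*(-6 + 2²) = 23 + 264*(-6 + 4) = 23 + 264*(-2) = 23 - 528 = -505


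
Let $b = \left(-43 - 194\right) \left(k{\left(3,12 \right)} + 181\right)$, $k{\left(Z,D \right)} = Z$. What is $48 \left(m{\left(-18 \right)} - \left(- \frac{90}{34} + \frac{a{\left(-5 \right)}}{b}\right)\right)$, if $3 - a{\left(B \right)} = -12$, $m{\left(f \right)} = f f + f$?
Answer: $\frac{457622862}{30889} \approx 14815.0$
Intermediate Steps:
$m{\left(f \right)} = f + f^{2}$ ($m{\left(f \right)} = f^{2} + f = f + f^{2}$)
$a{\left(B \right)} = 15$ ($a{\left(B \right)} = 3 - -12 = 3 + 12 = 15$)
$b = -43608$ ($b = \left(-43 - 194\right) \left(3 + 181\right) = \left(-237\right) 184 = -43608$)
$48 \left(m{\left(-18 \right)} - \left(- \frac{90}{34} + \frac{a{\left(-5 \right)}}{b}\right)\right) = 48 \left(- 18 \left(1 - 18\right) - \left(- \frac{90}{34} + \frac{15}{-43608}\right)\right) = 48 \left(\left(-18\right) \left(-17\right) - \left(\left(-90\right) \frac{1}{34} + 15 \left(- \frac{1}{43608}\right)\right)\right) = 48 \left(306 - \left(- \frac{45}{17} - \frac{5}{14536}\right)\right) = 48 \left(306 - - \frac{654205}{247112}\right) = 48 \left(306 + \frac{654205}{247112}\right) = 48 \cdot \frac{76270477}{247112} = \frac{457622862}{30889}$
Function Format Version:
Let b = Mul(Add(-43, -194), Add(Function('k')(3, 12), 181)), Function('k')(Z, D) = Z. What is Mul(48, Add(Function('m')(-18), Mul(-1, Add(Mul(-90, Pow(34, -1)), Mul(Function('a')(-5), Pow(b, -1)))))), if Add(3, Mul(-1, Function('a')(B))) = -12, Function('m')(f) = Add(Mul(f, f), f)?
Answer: Rational(457622862, 30889) ≈ 14815.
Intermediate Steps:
Function('m')(f) = Add(f, Pow(f, 2)) (Function('m')(f) = Add(Pow(f, 2), f) = Add(f, Pow(f, 2)))
Function('a')(B) = 15 (Function('a')(B) = Add(3, Mul(-1, -12)) = Add(3, 12) = 15)
b = -43608 (b = Mul(Add(-43, -194), Add(3, 181)) = Mul(-237, 184) = -43608)
Mul(48, Add(Function('m')(-18), Mul(-1, Add(Mul(-90, Pow(34, -1)), Mul(Function('a')(-5), Pow(b, -1)))))) = Mul(48, Add(Mul(-18, Add(1, -18)), Mul(-1, Add(Mul(-90, Pow(34, -1)), Mul(15, Pow(-43608, -1)))))) = Mul(48, Add(Mul(-18, -17), Mul(-1, Add(Mul(-90, Rational(1, 34)), Mul(15, Rational(-1, 43608)))))) = Mul(48, Add(306, Mul(-1, Add(Rational(-45, 17), Rational(-5, 14536))))) = Mul(48, Add(306, Mul(-1, Rational(-654205, 247112)))) = Mul(48, Add(306, Rational(654205, 247112))) = Mul(48, Rational(76270477, 247112)) = Rational(457622862, 30889)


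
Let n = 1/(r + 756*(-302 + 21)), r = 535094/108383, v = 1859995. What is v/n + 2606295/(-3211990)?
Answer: -27510288639270173565137/69625022434 ≈ -3.9512e+11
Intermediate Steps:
r = 535094/108383 (r = 535094*(1/108383) = 535094/108383 ≈ 4.9371)
n = -108383/23023915894 (n = 1/(535094/108383 + 756*(-302 + 21)) = 1/(535094/108383 + 756*(-281)) = 1/(535094/108383 - 212436) = 1/(-23023915894/108383) = -108383/23023915894 ≈ -4.7074e-6)
v/n + 2606295/(-3211990) = 1859995/(-108383/23023915894) + 2606295/(-3211990) = 1859995*(-23023915894/108383) + 2606295*(-1/3211990) = -42824368443260530/108383 - 521259/642398 = -27510288639270173565137/69625022434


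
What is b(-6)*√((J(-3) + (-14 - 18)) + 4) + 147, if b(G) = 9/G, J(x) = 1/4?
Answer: 147 - 3*I*√111/4 ≈ 147.0 - 7.9017*I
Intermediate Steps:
J(x) = ¼
b(-6)*√((J(-3) + (-14 - 18)) + 4) + 147 = (9/(-6))*√((¼ + (-14 - 18)) + 4) + 147 = (9*(-⅙))*√((¼ - 32) + 4) + 147 = -3*√(-127/4 + 4)/2 + 147 = -3*I*√111/4 + 147 = 147 - 3*I*√111/4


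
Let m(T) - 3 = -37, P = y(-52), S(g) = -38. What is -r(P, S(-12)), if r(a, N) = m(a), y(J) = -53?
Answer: 34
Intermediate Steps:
P = -53
m(T) = -34 (m(T) = 3 - 37 = -34)
r(a, N) = -34
-r(P, S(-12)) = -1*(-34) = 34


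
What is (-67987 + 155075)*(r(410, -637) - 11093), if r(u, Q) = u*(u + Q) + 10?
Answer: -9070476464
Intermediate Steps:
r(u, Q) = 10 + u*(Q + u) (r(u, Q) = u*(Q + u) + 10 = 10 + u*(Q + u))
(-67987 + 155075)*(r(410, -637) - 11093) = (-67987 + 155075)*((10 + 410² - 637*410) - 11093) = 87088*((10 + 168100 - 261170) - 11093) = 87088*(-93060 - 11093) = 87088*(-104153) = -9070476464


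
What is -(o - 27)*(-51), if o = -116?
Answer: -7293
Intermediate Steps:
-(o - 27)*(-51) = -(-116 - 27)*(-51) = -(-143)*(-51) = -1*7293 = -7293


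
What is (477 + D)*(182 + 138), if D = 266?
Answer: 237760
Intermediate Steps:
(477 + D)*(182 + 138) = (477 + 266)*(182 + 138) = 743*320 = 237760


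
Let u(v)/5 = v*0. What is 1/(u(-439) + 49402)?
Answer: 1/49402 ≈ 2.0242e-5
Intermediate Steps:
u(v) = 0 (u(v) = 5*(v*0) = 5*0 = 0)
1/(u(-439) + 49402) = 1/(0 + 49402) = 1/49402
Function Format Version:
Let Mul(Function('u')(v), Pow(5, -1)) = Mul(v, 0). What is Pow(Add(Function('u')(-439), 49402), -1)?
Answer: Rational(1, 49402) ≈ 2.0242e-5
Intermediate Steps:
Function('u')(v) = 0 (Function('u')(v) = Mul(5, Mul(v, 0)) = Mul(5, 0) = 0)
Pow(Add(Function('u')(-439), 49402), -1) = Pow(Add(0, 49402), -1) = Pow(49402, -1) = Rational(1, 49402)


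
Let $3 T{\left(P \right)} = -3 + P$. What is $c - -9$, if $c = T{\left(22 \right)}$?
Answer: $\frac{46}{3} \approx 15.333$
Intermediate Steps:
$T{\left(P \right)} = -1 + \frac{P}{3}$ ($T{\left(P \right)} = \frac{-3 + P}{3} = -1 + \frac{P}{3}$)
$c = \frac{19}{3}$ ($c = -1 + \frac{1}{3} \cdot 22 = -1 + \frac{22}{3} = \frac{19}{3} \approx 6.3333$)
$c - -9 = \frac{19}{3} - -9 = \frac{19}{3} + 9 = \frac{46}{3}$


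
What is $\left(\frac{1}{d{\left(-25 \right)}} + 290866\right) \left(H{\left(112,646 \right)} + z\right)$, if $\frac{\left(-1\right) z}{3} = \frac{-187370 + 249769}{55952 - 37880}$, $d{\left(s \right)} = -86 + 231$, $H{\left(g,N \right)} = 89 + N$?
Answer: $\frac{184106531727611}{873480} \approx 2.1077 \cdot 10^{8}$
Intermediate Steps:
$d{\left(s \right)} = 145$
$z = - \frac{62399}{6024}$ ($z = - 3 \frac{-187370 + 249769}{55952 - 37880} = - 3 \cdot \frac{62399}{18072} = - 3 \cdot 62399 \cdot \frac{1}{18072} = \left(-3\right) \frac{62399}{18072} = - \frac{62399}{6024} \approx -10.358$)
$\left(\frac{1}{d{\left(-25 \right)}} + 290866\right) \left(H{\left(112,646 \right)} + z\right) = \left(\frac{1}{145} + 290866\right) \left(\left(89 + 646\right) - \frac{62399}{6024}\right) = \left(\frac{1}{145} + 290866\right) \left(735 - \frac{62399}{6024}\right) = \frac{42175571}{145} \cdot \frac{4365241}{6024} = \frac{184106531727611}{873480}$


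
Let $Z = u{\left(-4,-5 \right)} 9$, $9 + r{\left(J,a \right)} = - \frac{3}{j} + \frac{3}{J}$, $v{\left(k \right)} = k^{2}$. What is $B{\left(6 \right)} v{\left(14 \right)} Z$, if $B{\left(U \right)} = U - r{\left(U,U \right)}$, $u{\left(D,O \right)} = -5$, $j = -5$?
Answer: $-122598$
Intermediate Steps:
$r{\left(J,a \right)} = - \frac{42}{5} + \frac{3}{J}$ ($r{\left(J,a \right)} = -9 + \left(- \frac{3}{-5} + \frac{3}{J}\right) = -9 + \left(\left(-3\right) \left(- \frac{1}{5}\right) + \frac{3}{J}\right) = -9 + \left(\frac{3}{5} + \frac{3}{J}\right) = - \frac{42}{5} + \frac{3}{J}$)
$Z = -45$ ($Z = \left(-5\right) 9 = -45$)
$B{\left(U \right)} = \frac{42}{5} + U - \frac{3}{U}$ ($B{\left(U \right)} = U - \left(- \frac{42}{5} + \frac{3}{U}\right) = U + \left(\frac{42}{5} - \frac{3}{U}\right) = \frac{42}{5} + U - \frac{3}{U}$)
$B{\left(6 \right)} v{\left(14 \right)} Z = \left(\frac{42}{5} + 6 - \frac{3}{6}\right) 14^{2} \left(-45\right) = \left(\frac{42}{5} + 6 - \frac{1}{2}\right) 196 \left(-45\right) = \frac{139}{10} \cdot 196 \left(-45\right) = \frac{13622}{5} \left(-45\right) = -122598$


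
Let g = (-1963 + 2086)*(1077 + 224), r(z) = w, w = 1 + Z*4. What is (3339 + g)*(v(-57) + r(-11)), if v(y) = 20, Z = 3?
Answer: 5390946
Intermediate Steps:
w = 13 (w = 1 + 3*4 = 1 + 12 = 13)
r(z) = 13
g = 160023 (g = 123*1301 = 160023)
(3339 + g)*(v(-57) + r(-11)) = (3339 + 160023)*(20 + 13) = 163362*33 = 5390946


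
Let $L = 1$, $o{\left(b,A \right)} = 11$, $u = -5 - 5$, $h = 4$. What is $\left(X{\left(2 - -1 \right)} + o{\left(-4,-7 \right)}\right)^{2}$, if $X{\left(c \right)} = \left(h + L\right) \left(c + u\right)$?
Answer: $576$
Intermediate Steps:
$u = -10$
$X{\left(c \right)} = -50 + 5 c$ ($X{\left(c \right)} = \left(4 + 1\right) \left(c - 10\right) = 5 \left(-10 + c\right) = -50 + 5 c$)
$\left(X{\left(2 - -1 \right)} + o{\left(-4,-7 \right)}\right)^{2} = \left(\left(-50 + 5 \left(2 - -1\right)\right) + 11\right)^{2} = \left(\left(-50 + 5 \left(2 + 1\right)\right) + 11\right)^{2} = \left(\left(-50 + 5 \cdot 3\right) + 11\right)^{2} = \left(\left(-50 + 15\right) + 11\right)^{2} = \left(-35 + 11\right)^{2} = \left(-24\right)^{2} = 576$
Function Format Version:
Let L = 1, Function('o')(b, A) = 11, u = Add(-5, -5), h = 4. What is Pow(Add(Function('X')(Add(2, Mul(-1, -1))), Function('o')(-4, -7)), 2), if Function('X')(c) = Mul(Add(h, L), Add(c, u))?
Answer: 576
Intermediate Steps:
u = -10
Function('X')(c) = Add(-50, Mul(5, c)) (Function('X')(c) = Mul(Add(4, 1), Add(c, -10)) = Mul(5, Add(-10, c)) = Add(-50, Mul(5, c)))
Pow(Add(Function('X')(Add(2, Mul(-1, -1))), Function('o')(-4, -7)), 2) = Pow(Add(Add(-50, Mul(5, Add(2, Mul(-1, -1)))), 11), 2) = Pow(Add(Add(-50, Mul(5, Add(2, 1))), 11), 2) = Pow(Add(Add(-50, Mul(5, 3)), 11), 2) = Pow(Add(Add(-50, 15), 11), 2) = Pow(Add(-35, 11), 2) = Pow(-24, 2) = 576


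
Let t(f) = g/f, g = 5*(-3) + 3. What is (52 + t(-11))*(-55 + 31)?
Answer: -14016/11 ≈ -1274.2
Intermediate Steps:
g = -12 (g = -15 + 3 = -12)
t(f) = -12/f
(52 + t(-11))*(-55 + 31) = (52 - 12/(-11))*(-55 + 31) = (52 - 12*(-1/11))*(-24) = (52 + 12/11)*(-24) = (584/11)*(-24) = -14016/11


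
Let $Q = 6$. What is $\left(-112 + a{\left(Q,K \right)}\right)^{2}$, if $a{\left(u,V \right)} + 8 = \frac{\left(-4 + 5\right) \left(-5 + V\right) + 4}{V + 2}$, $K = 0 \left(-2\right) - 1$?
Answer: $14884$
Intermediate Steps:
$K = -1$ ($K = 0 - 1 = -1$)
$a{\left(u,V \right)} = -8 + \frac{-1 + V}{2 + V}$ ($a{\left(u,V \right)} = -8 + \frac{\left(-4 + 5\right) \left(-5 + V\right) + 4}{V + 2} = -8 + \frac{1 \left(-5 + V\right) + 4}{2 + V} = -8 + \frac{\left(-5 + V\right) + 4}{2 + V} = -8 + \frac{-1 + V}{2 + V}$)
$\left(-112 + a{\left(Q,K \right)}\right)^{2} = \left(-112 + \frac{-17 - -7}{2 - 1}\right)^{2} = \left(-112 + \frac{-17 + 7}{1}\right)^{2} = \left(-112 + 1 \left(-10\right)\right)^{2} = \left(-112 - 10\right)^{2} = \left(-122\right)^{2} = 14884$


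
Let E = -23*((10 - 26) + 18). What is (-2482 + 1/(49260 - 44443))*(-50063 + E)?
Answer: 599092831437/4817 ≈ 1.2437e+8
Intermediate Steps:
E = -46 (E = -23*(-16 + 18) = -23*2 = -46)
(-2482 + 1/(49260 - 44443))*(-50063 + E) = (-2482 + 1/(49260 - 44443))*(-50063 - 46) = (-2482 + 1/4817)*(-50109) = -11955793/4817*(-50109) = 599092831437/4817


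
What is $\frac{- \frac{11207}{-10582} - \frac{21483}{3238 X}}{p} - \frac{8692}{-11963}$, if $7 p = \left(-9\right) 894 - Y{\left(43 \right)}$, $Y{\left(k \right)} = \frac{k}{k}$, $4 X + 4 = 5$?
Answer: $\frac{1234862426272731}{1649258420147338} \approx 0.74874$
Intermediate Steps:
$X = \frac{1}{4}$ ($X = -1 + \frac{1}{4} \cdot 5 = -1 + \frac{5}{4} = \frac{1}{4} \approx 0.25$)
$Y{\left(k \right)} = 1$
$p = - \frac{8047}{7}$ ($p = \frac{\left(-9\right) 894 - 1}{7} = \frac{-8046 - 1}{7} = \frac{1}{7} \left(-8047\right) = - \frac{8047}{7} \approx -1149.6$)
$\frac{- \frac{11207}{-10582} - \frac{21483}{3238 X}}{p} - \frac{8692}{-11963} = \frac{- \frac{11207}{-10582} - \frac{21483}{3238 \cdot \frac{1}{4}}}{- \frac{8047}{7}} - \frac{8692}{-11963} = \left(\left(-11207\right) \left(- \frac{1}{10582}\right) - \frac{21483}{\frac{1619}{2}}\right) \left(- \frac{7}{8047}\right) - - \frac{8692}{11963} = \left(\frac{11207}{10582} - \frac{42966}{1619}\right) \left(- \frac{7}{8047}\right) + \frac{8692}{11963} = \left(- \frac{436522079}{17132258}\right) \left(- \frac{7}{8047}\right) + \frac{8692}{11963} = \frac{3055654553}{137863280126} + \frac{8692}{11963} = \frac{1234862426272731}{1649258420147338}$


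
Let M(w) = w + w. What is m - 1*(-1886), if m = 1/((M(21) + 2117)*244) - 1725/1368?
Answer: 113187520373/60054744 ≈ 1884.7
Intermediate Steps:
M(w) = 2*w
m = -75726811/60054744 (m = 1/((2*21 + 2117)*244) - 1725/1368 = (1/244)/(42 + 2117) - 1725*1/1368 = (1/244)/2159 - 575/456 = (1/2159)*(1/244) - 575/456 = 1/526796 - 575/456 = -75726811/60054744 ≈ -1.2610)
m - 1*(-1886) = -75726811/60054744 - 1*(-1886) = -75726811/60054744 + 1886 = 113187520373/60054744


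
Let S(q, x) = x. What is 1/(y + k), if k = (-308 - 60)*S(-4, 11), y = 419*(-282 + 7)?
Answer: -1/119273 ≈ -8.3841e-6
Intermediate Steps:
y = -115225 (y = 419*(-275) = -115225)
k = -4048 (k = (-308 - 60)*11 = -368*11 = -4048)
1/(y + k) = 1/(-115225 - 4048) = 1/(-119273) = -1/119273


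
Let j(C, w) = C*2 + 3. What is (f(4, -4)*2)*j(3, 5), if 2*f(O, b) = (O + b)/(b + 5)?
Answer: 0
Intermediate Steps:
j(C, w) = 3 + 2*C (j(C, w) = 2*C + 3 = 3 + 2*C)
f(O, b) = (O + b)/(2*(5 + b)) (f(O, b) = ((O + b)/(b + 5))/2 = ((O + b)/(5 + b))/2 = (O + b)/(2*(5 + b)))
(f(4, -4)*2)*j(3, 5) = (((4 - 4)/(2*(5 - 4)))*2)*(3 + 2*3) = (((½)*0/1)*2)*(3 + 6) = (((½)*1*0)*2)*9 = (0*2)*9 = 0*9 = 0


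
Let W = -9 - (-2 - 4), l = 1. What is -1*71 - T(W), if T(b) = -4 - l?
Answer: -66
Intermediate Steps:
W = -3 (W = -9 - 1*(-6) = -9 + 6 = -3)
T(b) = -5 (T(b) = -4 - 1*1 = -4 - 1 = -5)
-1*71 - T(W) = -1*71 - 1*(-5) = -71 + 5 = -66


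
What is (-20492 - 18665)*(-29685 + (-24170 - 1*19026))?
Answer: 2853801317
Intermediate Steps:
(-20492 - 18665)*(-29685 + (-24170 - 1*19026)) = -39157*(-29685 + (-24170 - 19026)) = -39157*(-29685 - 43196) = -39157*(-72881) = 2853801317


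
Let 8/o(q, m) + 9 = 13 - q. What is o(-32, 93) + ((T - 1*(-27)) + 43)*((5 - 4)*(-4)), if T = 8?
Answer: -2806/9 ≈ -311.78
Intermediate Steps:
o(q, m) = 8/(4 - q) (o(q, m) = 8/(-9 + (13 - q)) = 8/(4 - q))
o(-32, 93) + ((T - 1*(-27)) + 43)*((5 - 4)*(-4)) = -8/(-4 - 32) + ((8 - 1*(-27)) + 43)*((5 - 4)*(-4)) = -8/(-36) + ((8 + 27) + 43)*(1*(-4)) = -8*(-1/36) + (35 + 43)*(-4) = 2/9 + 78*(-4) = 2/9 - 312 = -2806/9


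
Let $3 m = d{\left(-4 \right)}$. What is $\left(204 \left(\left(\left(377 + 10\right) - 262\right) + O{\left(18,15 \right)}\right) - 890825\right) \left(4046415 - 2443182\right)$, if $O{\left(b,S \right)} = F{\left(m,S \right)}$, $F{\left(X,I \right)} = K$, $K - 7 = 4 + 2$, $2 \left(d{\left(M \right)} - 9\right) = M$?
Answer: $-1383065821809$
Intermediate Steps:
$d{\left(M \right)} = 9 + \frac{M}{2}$
$m = \frac{7}{3}$ ($m = \frac{9 + \frac{1}{2} \left(-4\right)}{3} = \frac{9 - 2}{3} = \frac{1}{3} \cdot 7 = \frac{7}{3} \approx 2.3333$)
$K = 13$ ($K = 7 + \left(4 + 2\right) = 7 + 6 = 13$)
$F{\left(X,I \right)} = 13$
$O{\left(b,S \right)} = 13$
$\left(204 \left(\left(\left(377 + 10\right) - 262\right) + O{\left(18,15 \right)}\right) - 890825\right) \left(4046415 - 2443182\right) = \left(204 \left(\left(\left(377 + 10\right) - 262\right) + 13\right) - 890825\right) \left(4046415 - 2443182\right) = \left(204 \left(\left(387 - 262\right) + 13\right) - 890825\right) 1603233 = \left(204 \left(125 + 13\right) - 890825\right) 1603233 = \left(204 \cdot 138 - 890825\right) 1603233 = \left(28152 - 890825\right) 1603233 = \left(-862673\right) 1603233 = -1383065821809$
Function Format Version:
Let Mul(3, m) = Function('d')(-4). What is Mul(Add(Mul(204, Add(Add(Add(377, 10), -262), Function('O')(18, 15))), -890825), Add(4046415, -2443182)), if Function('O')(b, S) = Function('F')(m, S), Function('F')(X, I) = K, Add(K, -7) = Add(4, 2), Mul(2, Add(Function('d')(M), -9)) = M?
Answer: -1383065821809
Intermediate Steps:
Function('d')(M) = Add(9, Mul(Rational(1, 2), M))
m = Rational(7, 3) (m = Mul(Rational(1, 3), Add(9, Mul(Rational(1, 2), -4))) = Mul(Rational(1, 3), Add(9, -2)) = Mul(Rational(1, 3), 7) = Rational(7, 3) ≈ 2.3333)
K = 13 (K = Add(7, Add(4, 2)) = Add(7, 6) = 13)
Function('F')(X, I) = 13
Function('O')(b, S) = 13
Mul(Add(Mul(204, Add(Add(Add(377, 10), -262), Function('O')(18, 15))), -890825), Add(4046415, -2443182)) = Mul(Add(Mul(204, Add(Add(Add(377, 10), -262), 13)), -890825), Add(4046415, -2443182)) = Mul(Add(Mul(204, Add(Add(387, -262), 13)), -890825), 1603233) = Mul(Add(Mul(204, Add(125, 13)), -890825), 1603233) = Mul(Add(Mul(204, 138), -890825), 1603233) = Mul(Add(28152, -890825), 1603233) = Mul(-862673, 1603233) = -1383065821809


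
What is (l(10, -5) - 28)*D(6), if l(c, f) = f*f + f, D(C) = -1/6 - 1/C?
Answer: 8/3 ≈ 2.6667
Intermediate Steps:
D(C) = -1/6 - 1/C (D(C) = -1*1/6 - 1/C = -1/6 - 1/C)
l(c, f) = f + f**2 (l(c, f) = f**2 + f = f + f**2)
(l(10, -5) - 28)*D(6) = (-5*(1 - 5) - 28)*((1/6)*(-6 - 1*6)/6) = (-5*(-4) - 28)*((1/6)*(1/6)*(-6 - 6)) = (20 - 28)*((1/6)*(1/6)*(-12)) = -8*(-1/3) = 8/3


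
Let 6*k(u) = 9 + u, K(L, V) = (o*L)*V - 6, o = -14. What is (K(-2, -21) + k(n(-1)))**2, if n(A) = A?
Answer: 3161284/9 ≈ 3.5125e+5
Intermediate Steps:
K(L, V) = -6 - 14*L*V (K(L, V) = (-14*L)*V - 6 = -14*L*V - 6 = -6 - 14*L*V)
k(u) = 3/2 + u/6 (k(u) = (9 + u)/6 = 3/2 + u/6)
(K(-2, -21) + k(n(-1)))**2 = ((-6 - 14*(-2)*(-21)) + (3/2 + (1/6)*(-1)))**2 = ((-6 - 588) + (3/2 - 1/6))**2 = (-594 + 4/3)**2 = (-1778/3)**2 = 3161284/9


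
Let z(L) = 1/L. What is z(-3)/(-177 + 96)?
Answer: 1/243 ≈ 0.0041152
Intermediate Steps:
z(-3)/(-177 + 96) = 1/((-3)*(-177 + 96)) = -1/3/(-81) = -1/3*(-1/81) = 1/243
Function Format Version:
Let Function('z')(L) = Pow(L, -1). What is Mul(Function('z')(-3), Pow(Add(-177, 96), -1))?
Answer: Rational(1, 243) ≈ 0.0041152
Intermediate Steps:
Mul(Function('z')(-3), Pow(Add(-177, 96), -1)) = Mul(Pow(-3, -1), Pow(Add(-177, 96), -1)) = Mul(Rational(-1, 3), Pow(-81, -1)) = Mul(Rational(-1, 3), Rational(-1, 81)) = Rational(1, 243)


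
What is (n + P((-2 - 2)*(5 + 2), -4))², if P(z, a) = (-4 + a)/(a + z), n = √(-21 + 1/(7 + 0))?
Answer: -2329/112 + I*√1022/14 ≈ -20.795 + 2.2835*I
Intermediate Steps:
n = I*√1022/7 (n = √(-21 + 1/7) = √(-21 + ⅐) = √(-146/7) = I*√1022/7 ≈ 4.567*I)
P(z, a) = (-4 + a)/(a + z)
(n + P((-2 - 2)*(5 + 2), -4))² = (I*√1022/7 + (-4 - 4)/(-4 + (-2 - 2)*(5 + 2)))² = (I*√1022/7 - 8/(-4 - 4*7))² = (I*√1022/7 - 8/(-4 - 28))² = (I*√1022/7 - 8/(-32))² = (I*√1022/7 - 1/32*(-8))² = (I*√1022/7 + ¼)² = (¼ + I*√1022/7)²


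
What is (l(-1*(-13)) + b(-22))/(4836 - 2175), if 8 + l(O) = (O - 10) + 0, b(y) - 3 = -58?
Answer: -20/887 ≈ -0.022548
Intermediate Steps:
b(y) = -55 (b(y) = 3 - 58 = -55)
l(O) = -18 + O (l(O) = -8 + ((O - 10) + 0) = -8 + ((-10 + O) + 0) = -8 + (-10 + O) = -18 + O)
(l(-1*(-13)) + b(-22))/(4836 - 2175) = ((-18 - 1*(-13)) - 55)/(4836 - 2175) = ((-18 + 13) - 55)/2661 = (-5 - 55)*(1/2661) = -60*1/2661 = -20/887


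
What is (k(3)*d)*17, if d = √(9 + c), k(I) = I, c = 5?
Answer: 51*√14 ≈ 190.82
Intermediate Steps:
d = √14 (d = √(9 + 5) = √14 ≈ 3.7417)
(k(3)*d)*17 = (3*√14)*17 = 51*√14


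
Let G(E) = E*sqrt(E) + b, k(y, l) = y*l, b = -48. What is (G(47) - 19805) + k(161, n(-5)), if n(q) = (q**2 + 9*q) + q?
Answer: -23878 + 47*sqrt(47) ≈ -23556.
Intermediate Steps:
n(q) = q**2 + 10*q
k(y, l) = l*y
G(E) = -48 + E**(3/2) (G(E) = E*sqrt(E) - 48 = E**(3/2) - 48 = -48 + E**(3/2))
(G(47) - 19805) + k(161, n(-5)) = ((-48 + 47**(3/2)) - 19805) - 5*(10 - 5)*161 = ((-48 + 47*sqrt(47)) - 19805) - 5*5*161 = (-19853 + 47*sqrt(47)) - 25*161 = (-19853 + 47*sqrt(47)) - 4025 = -23878 + 47*sqrt(47)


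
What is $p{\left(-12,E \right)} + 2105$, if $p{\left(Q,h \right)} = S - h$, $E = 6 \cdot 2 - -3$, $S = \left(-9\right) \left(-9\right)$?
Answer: $2171$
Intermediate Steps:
$S = 81$
$E = 15$ ($E = 12 + \left(-1 + 4\right) = 12 + 3 = 15$)
$p{\left(Q,h \right)} = 81 - h$
$p{\left(-12,E \right)} + 2105 = \left(81 - 15\right) + 2105 = 66 + 2105 = 2171$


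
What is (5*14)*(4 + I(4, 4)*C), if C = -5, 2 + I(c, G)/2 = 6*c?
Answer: -15120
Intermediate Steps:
I(c, G) = -4 + 12*c (I(c, G) = -4 + 2*(6*c) = -4 + 12*c)
(5*14)*(4 + I(4, 4)*C) = (5*14)*(4 + (-4 + 12*4)*(-5)) = 70*(4 + (-4 + 48)*(-5)) = 70*(4 + 44*(-5)) = 70*(4 - 220) = 70*(-216) = -15120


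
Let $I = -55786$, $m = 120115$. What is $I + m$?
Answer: $64329$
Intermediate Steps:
$I + m = -55786 + 120115 = 64329$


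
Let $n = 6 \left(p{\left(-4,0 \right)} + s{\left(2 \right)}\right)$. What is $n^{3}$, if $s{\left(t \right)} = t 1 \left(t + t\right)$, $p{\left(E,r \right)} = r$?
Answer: $110592$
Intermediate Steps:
$s{\left(t \right)} = 2 t^{2}$ ($s{\left(t \right)} = t 2 t = 2 t^{2}$)
$n = 48$ ($n = 6 \left(0 + 2 \cdot 2^{2}\right) = 6 \left(0 + 2 \cdot 4\right) = 6 \left(0 + 8\right) = 6 \cdot 8 = 48$)
$n^{3} = 48^{3} = 110592$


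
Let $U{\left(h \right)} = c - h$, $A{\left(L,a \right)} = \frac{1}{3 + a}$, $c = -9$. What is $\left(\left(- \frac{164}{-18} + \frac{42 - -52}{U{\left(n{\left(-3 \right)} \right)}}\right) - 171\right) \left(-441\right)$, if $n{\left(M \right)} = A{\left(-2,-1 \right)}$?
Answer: $\frac{1439375}{19} \approx 75757.0$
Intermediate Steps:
$n{\left(M \right)} = \frac{1}{2}$ ($n{\left(M \right)} = \frac{1}{3 - 1} = \frac{1}{2}$)
$U{\left(h \right)} = -9 - h$
$\left(\left(- \frac{164}{-18} + \frac{42 - -52}{U{\left(n{\left(-3 \right)} \right)}}\right) - 171\right) \left(-441\right) = \left(\left(- \frac{164}{-18} + \frac{42 - -52}{-9 - \frac{1}{2}}\right) - 171\right) \left(-441\right) = \left(\left(\left(-164\right) \left(- \frac{1}{18}\right) + \frac{42 + 52}{-9 - \frac{1}{2}}\right) - 171\right) \left(-441\right) = \left(\left(\frac{82}{9} + \frac{94}{- \frac{19}{2}}\right) - 171\right) \left(-441\right) = \left(\left(\frac{82}{9} + 94 \left(- \frac{2}{19}\right)\right) - 171\right) \left(-441\right) = \left(\left(\frac{82}{9} - \frac{188}{19}\right) - 171\right) \left(-441\right) = \left(- \frac{134}{171} - 171\right) \left(-441\right) = \left(- \frac{29375}{171}\right) \left(-441\right) = \frac{1439375}{19}$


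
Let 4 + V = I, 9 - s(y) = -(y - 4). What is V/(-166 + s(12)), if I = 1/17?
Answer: 67/2533 ≈ 0.026451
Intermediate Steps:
s(y) = 5 + y (s(y) = 9 - (-1)*(y - 4) = 9 - (-1)*(-4 + y) = 9 - (4 - y) = 9 + (-4 + y) = 5 + y)
I = 1/17 ≈ 0.058824
V = -67/17 (V = -4 + 1/17 = -67/17 ≈ -3.9412)
V/(-166 + s(12)) = -67/(17*(-166 + (5 + 12))) = -67/(17*(-166 + 17)) = -67/17/(-149) = -67/17*(-1/149) = 67/2533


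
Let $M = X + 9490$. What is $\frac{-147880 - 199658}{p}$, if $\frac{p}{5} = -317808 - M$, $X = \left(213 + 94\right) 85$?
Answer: $\frac{347538}{1766965} \approx 0.19669$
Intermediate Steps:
$X = 26095$ ($X = 307 \cdot 85 = 26095$)
$M = 35585$ ($M = 26095 + 9490 = 35585$)
$p = -1766965$ ($p = 5 \left(-317808 - 35585\right) = 5 \left(-353393\right) = -1766965$)
$\frac{-147880 - 199658}{p} = \frac{-147880 - 199658}{-1766965} = \left(-347538\right) \left(- \frac{1}{1766965}\right) = \frac{347538}{1766965}$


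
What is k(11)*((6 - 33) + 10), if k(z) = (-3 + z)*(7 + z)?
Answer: -2448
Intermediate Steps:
k(11)*((6 - 33) + 10) = (-21 + 11**2 + 4*11)*((6 - 33) + 10) = (-21 + 121 + 44)*(-27 + 10) = 144*(-17) = -2448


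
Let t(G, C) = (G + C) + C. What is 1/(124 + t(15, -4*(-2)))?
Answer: 1/155 ≈ 0.0064516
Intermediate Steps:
t(G, C) = G + 2*C (t(G, C) = (C + G) + C = G + 2*C)
1/(124 + t(15, -4*(-2))) = 1/(124 + (15 + 2*(-4*(-2)))) = 1/(124 + (15 + 2*8)) = 1/(124 + (15 + 16)) = 1/(124 + 31) = 1/155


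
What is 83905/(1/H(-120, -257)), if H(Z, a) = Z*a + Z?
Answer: 2577561600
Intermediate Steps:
H(Z, a) = Z + Z*a
83905/(1/H(-120, -257)) = 83905/(1/(-120*(1 - 257))) = 83905/(1/(-120*(-256))) = 83905/(1/30720) = 83905*30720 = 2577561600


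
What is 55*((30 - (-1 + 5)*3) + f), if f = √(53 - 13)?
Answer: 990 + 110*√10 ≈ 1337.9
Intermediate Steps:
f = 2*√10 (f = √40 = 2*√10 ≈ 6.3246)
55*((30 - (-1 + 5)*3) + f) = 55*((30 - (-1 + 5)*3) + 2*√10) = 55*((30 - 4*3) + 2*√10) = 55*((30 - 1*12) + 2*√10) = 55*((30 - 12) + 2*√10) = 55*(18 + 2*√10) = 990 + 110*√10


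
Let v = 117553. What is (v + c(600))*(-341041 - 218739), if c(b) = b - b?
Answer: -65803818340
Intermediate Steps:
c(b) = 0
(v + c(600))*(-341041 - 218739) = (117553 + 0)*(-341041 - 218739) = 117553*(-559780) = -65803818340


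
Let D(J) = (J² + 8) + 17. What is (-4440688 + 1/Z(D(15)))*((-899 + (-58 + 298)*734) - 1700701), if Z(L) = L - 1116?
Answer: 2933143344240480/433 ≈ 6.7740e+12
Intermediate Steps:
D(J) = 25 + J² (D(J) = (8 + J²) + 17 = 25 + J²)
Z(L) = -1116 + L
(-4440688 + 1/Z(D(15)))*((-899 + (-58 + 298)*734) - 1700701) = (-4440688 + 1/(-1116 + (25 + 15²)))*((-899 + (-58 + 298)*734) - 1700701) = (-4440688 + 1/(-1116 + (25 + 225)))*((-899 + 240*734) - 1700701) = (-4440688 + 1/(-1116 + 250))*((-899 + 176160) - 1700701) = (-4440688 + 1/(-866))*(175261 - 1700701) = (-4440688 - 1/866)*(-1525440) = -3845635809/866*(-1525440) = 2933143344240480/433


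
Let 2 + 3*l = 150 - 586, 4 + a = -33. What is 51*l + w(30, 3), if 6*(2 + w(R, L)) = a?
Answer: -44725/6 ≈ -7454.2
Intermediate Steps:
a = -37 (a = -4 - 33 = -37)
w(R, L) = -49/6 (w(R, L) = -2 + (1/6)*(-37) = -2 - 37/6 = -49/6)
l = -146 (l = -2/3 + (150 - 586)/3 = -2/3 + (1/3)*(-436) = -2/3 - 436/3 = -146)
51*l + w(30, 3) = 51*(-146) - 49/6 = -7446 - 49/6 = -44725/6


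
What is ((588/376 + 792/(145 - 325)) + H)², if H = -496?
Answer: 54968209209/220900 ≈ 2.4884e+5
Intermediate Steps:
((588/376 + 792/(145 - 325)) + H)² = ((588/376 + 792/(145 - 325)) - 496)² = ((588*(1/376) + 792/(-180)) - 496)² = ((147/94 + 792*(-1/180)) - 496)² = ((147/94 - 22/5) - 496)² = (-1333/470 - 496)² = (-234453/470)² = 54968209209/220900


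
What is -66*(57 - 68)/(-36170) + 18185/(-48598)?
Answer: -346516799/878894830 ≈ -0.39426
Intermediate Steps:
-66*(57 - 68)/(-36170) + 18185/(-48598) = -66*(-11)*(-1/36170) + 18185*(-1/48598) = 726*(-1/36170) - 18185/48598 = -363/18085 - 18185/48598 = -346516799/878894830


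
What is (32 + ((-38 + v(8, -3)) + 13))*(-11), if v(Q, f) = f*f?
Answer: -176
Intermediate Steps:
v(Q, f) = f²
(32 + ((-38 + v(8, -3)) + 13))*(-11) = (32 + ((-38 + (-3)²) + 13))*(-11) = (32 + ((-38 + 9) + 13))*(-11) = (32 + (-29 + 13))*(-11) = (32 - 16)*(-11) = 16*(-11) = -176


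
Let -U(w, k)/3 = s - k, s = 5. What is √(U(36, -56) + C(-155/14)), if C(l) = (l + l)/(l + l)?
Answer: I*√182 ≈ 13.491*I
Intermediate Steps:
C(l) = 1 (C(l) = (2*l)/((2*l)) = (2*l)*(1/(2*l)) = 1)
U(w, k) = -15 + 3*k (U(w, k) = -3*(5 - k) = -15 + 3*k)
√(U(36, -56) + C(-155/14)) = √((-15 + 3*(-56)) + 1) = √((-15 - 168) + 1) = √(-183 + 1) = √(-182) = I*√182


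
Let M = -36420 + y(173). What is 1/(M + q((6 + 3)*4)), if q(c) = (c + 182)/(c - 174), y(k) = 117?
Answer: -69/2505016 ≈ -2.7545e-5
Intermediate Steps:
q(c) = (182 + c)/(-174 + c)
M = -36303 (M = -36420 + 117 = -36303)
1/(M + q((6 + 3)*4)) = 1/(-36303 + (182 + (6 + 3)*4)/(-174 + (6 + 3)*4)) = 1/(-36303 + (182 + 9*4)/(-174 + 9*4)) = 1/(-36303 + (182 + 36)/(-174 + 36)) = 1/(-36303 + 218/(-138)) = 1/(-36303 - 1/138*218) = 1/(-36303 - 109/69) = 1/(-2505016/69) = -69/2505016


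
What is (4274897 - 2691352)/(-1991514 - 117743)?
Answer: -54605/72733 ≈ -0.75076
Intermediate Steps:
(4274897 - 2691352)/(-1991514 - 117743) = 1583545/(-2109257) = 1583545*(-1/2109257) = -54605/72733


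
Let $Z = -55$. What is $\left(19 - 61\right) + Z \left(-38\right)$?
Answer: $2048$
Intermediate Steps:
$\left(19 - 61\right) + Z \left(-38\right) = \left(19 - 61\right) - -2090 = -42 + 2090 = 2048$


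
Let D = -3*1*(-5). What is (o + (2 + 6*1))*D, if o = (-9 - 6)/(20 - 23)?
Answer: 195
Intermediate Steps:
D = 15 (D = -3*(-5) = 15)
o = 5 (o = -15/(-3) = -15*(-⅓) = 5)
(o + (2 + 6*1))*D = (5 + (2 + 6*1))*15 = (5 + (2 + 6))*15 = (5 + 8)*15 = 13*15 = 195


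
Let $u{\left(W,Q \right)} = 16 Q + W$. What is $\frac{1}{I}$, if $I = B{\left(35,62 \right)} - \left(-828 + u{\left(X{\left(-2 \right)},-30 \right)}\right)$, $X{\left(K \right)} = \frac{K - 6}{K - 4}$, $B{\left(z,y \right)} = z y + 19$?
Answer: $\frac{3}{10487} \approx 0.00028607$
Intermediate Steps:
$B{\left(z,y \right)} = 19 + y z$ ($B{\left(z,y \right)} = y z + 19 = 19 + y z$)
$X{\left(K \right)} = \frac{-6 + K}{-4 + K}$
$u{\left(W,Q \right)} = W + 16 Q$
$I = \frac{10487}{3}$ ($I = \left(19 + 62 \cdot 35\right) - \left(-828 + \left(\frac{-6 - 2}{-4 - 2} + 16 \left(-30\right)\right)\right) = \left(19 + 2170\right) - \left(-828 - \left(480 - \frac{1}{-6} \left(-8\right)\right)\right) = 2189 - \left(-828 - \frac{1436}{3}\right) = 2189 - - \frac{3920}{3} = 2189 + \frac{3920}{3} = \frac{10487}{3} \approx 3495.7$)
$\frac{1}{I} = \frac{1}{\frac{10487}{3}} = \frac{3}{10487}$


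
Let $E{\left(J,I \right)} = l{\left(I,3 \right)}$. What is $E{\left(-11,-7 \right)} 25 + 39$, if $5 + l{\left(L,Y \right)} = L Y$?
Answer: $-611$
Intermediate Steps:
$l{\left(L,Y \right)} = -5 + L Y$
$E{\left(J,I \right)} = -5 + 3 I$ ($E{\left(J,I \right)} = -5 + I 3 = -5 + 3 I$)
$E{\left(-11,-7 \right)} 25 + 39 = \left(-5 + 3 \left(-7\right)\right) 25 + 39 = \left(-5 - 21\right) 25 + 39 = \left(-26\right) 25 + 39 = -650 + 39 = -611$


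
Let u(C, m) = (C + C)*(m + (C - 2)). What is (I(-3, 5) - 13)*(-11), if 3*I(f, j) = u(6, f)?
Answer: 99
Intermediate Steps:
u(C, m) = 2*C*(-2 + C + m) (u(C, m) = (2*C)*(m + (-2 + C)) = (2*C)*(-2 + C + m) = 2*C*(-2 + C + m))
I(f, j) = 16 + 4*f (I(f, j) = (2*6*(-2 + 6 + f))/3 = (2*6*(4 + f))/3 = (48 + 12*f)/3 = 16 + 4*f)
(I(-3, 5) - 13)*(-11) = ((16 + 4*(-3)) - 13)*(-11) = ((16 - 12) - 13)*(-11) = (4 - 13)*(-11) = -9*(-11) = 99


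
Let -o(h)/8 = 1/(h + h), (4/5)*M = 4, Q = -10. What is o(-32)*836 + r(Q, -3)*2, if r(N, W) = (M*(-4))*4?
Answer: -111/2 ≈ -55.500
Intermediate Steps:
M = 5 (M = (5/4)*4 = 5)
r(N, W) = -80 (r(N, W) = (5*(-4))*4 = -20*4 = -80)
o(h) = -4/h (o(h) = -8/(h + h) = -8*1/(2*h) = -4/h)
o(-32)*836 + r(Q, -3)*2 = -4/(-32)*836 - 80*2 = -4*(-1/32)*836 - 160 = (⅛)*836 - 160 = 209/2 - 160 = -111/2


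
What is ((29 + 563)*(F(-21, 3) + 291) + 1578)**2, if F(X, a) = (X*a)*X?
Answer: 915975328356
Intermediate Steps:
F(X, a) = a*X**2
((29 + 563)*(F(-21, 3) + 291) + 1578)**2 = ((29 + 563)*(3*(-21)**2 + 291) + 1578)**2 = (592*(3*441 + 291) + 1578)**2 = (592*(1323 + 291) + 1578)**2 = (592*1614 + 1578)**2 = (955488 + 1578)**2 = 957066**2 = 915975328356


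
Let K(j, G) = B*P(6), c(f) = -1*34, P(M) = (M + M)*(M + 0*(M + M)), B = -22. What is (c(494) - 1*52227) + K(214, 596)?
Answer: -53845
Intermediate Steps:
P(M) = 2*M**2 (P(M) = (2*M)*(M + 0*(2*M)) = (2*M)*(M + 0) = (2*M)*M = 2*M**2)
c(f) = -34
K(j, G) = -1584 (K(j, G) = -44*6**2 = -44*36 = -22*72 = -1584)
(c(494) - 1*52227) + K(214, 596) = (-34 - 1*52227) - 1584 = (-34 - 52227) - 1584 = -52261 - 1584 = -53845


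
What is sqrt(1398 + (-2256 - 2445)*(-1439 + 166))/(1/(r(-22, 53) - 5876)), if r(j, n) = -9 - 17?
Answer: -5902*sqrt(5985771) ≈ -1.4440e+7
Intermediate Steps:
r(j, n) = -26
sqrt(1398 + (-2256 - 2445)*(-1439 + 166))/(1/(r(-22, 53) - 5876)) = sqrt(1398 + (-2256 - 2445)*(-1439 + 166))/(1/(-26 - 5876)) = sqrt(1398 - 4701*(-1273))/(1/(-5902)) = sqrt(1398 + 5984373)/(-1/5902) = sqrt(5985771)*(-5902) = -5902*sqrt(5985771)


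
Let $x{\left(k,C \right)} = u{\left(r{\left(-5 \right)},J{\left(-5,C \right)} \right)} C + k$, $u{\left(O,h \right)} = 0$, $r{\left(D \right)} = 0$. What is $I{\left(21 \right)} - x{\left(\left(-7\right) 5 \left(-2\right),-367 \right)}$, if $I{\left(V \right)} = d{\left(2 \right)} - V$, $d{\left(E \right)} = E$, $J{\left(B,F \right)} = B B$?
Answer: $-89$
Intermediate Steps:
$J{\left(B,F \right)} = B^{2}$
$x{\left(k,C \right)} = k$ ($x{\left(k,C \right)} = 0 C + k = 0 + k = k$)
$I{\left(V \right)} = 2 - V$
$I{\left(21 \right)} - x{\left(\left(-7\right) 5 \left(-2\right),-367 \right)} = \left(2 - 21\right) - \left(-7\right) 5 \left(-2\right) = \left(2 - 21\right) - \left(-35\right) \left(-2\right) = -19 - 70 = -89$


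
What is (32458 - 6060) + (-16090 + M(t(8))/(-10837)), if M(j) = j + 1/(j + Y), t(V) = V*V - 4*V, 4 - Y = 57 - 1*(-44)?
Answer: 7261004661/704405 ≈ 10308.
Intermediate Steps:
Y = -97 (Y = 4 - (57 - 1*(-44)) = 4 - (57 + 44) = 4 - 1*101 = 4 - 101 = -97)
t(V) = V**2 - 4*V
M(j) = j + 1/(-97 + j) (M(j) = j + 1/(j - 97) = j + 1/(-97 + j))
(32458 - 6060) + (-16090 + M(t(8))/(-10837)) = (32458 - 6060) + (-16090 + ((1 + (8*(-4 + 8))**2 - 776*(-4 + 8))/(-97 + 8*(-4 + 8)))/(-10837)) = 26398 + (-16090 + ((1 + (8*4)**2 - 776*4)/(-97 + 8*4))*(-1/10837)) = 26398 + (-16090 + ((1 + 32**2 - 97*32)/(-97 + 32))*(-1/10837)) = 26398 + (-16090 + ((1 + 1024 - 3104)/(-65))*(-1/10837)) = 26398 + (-16090 - 1/65*(-2079)*(-1/10837)) = 26398 + (-16090 + (2079/65)*(-1/10837)) = 26398 + (-16090 - 2079/704405) = 26398 - 11333878529/704405 = 7261004661/704405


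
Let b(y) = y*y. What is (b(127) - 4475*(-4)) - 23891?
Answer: 10138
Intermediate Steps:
b(y) = y²
(b(127) - 4475*(-4)) - 23891 = (127² - 4475*(-4)) - 23891 = (16129 - 1*(-17900)) - 23891 = (16129 + 17900) - 23891 = 34029 - 23891 = 10138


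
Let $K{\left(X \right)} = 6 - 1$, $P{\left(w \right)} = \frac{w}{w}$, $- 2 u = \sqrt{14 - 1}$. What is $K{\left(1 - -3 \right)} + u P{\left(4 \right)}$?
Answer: $5 - \frac{\sqrt{13}}{2} \approx 3.1972$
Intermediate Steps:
$u = - \frac{\sqrt{13}}{2}$ ($u = - \frac{\sqrt{14 - 1}}{2} = - \frac{\sqrt{13}}{2} \approx -1.8028$)
$P{\left(w \right)} = 1$
$K{\left(X \right)} = 5$ ($K{\left(X \right)} = 6 - 1 = 5$)
$K{\left(1 - -3 \right)} + u P{\left(4 \right)} = 5 + - \frac{\sqrt{13}}{2} \cdot 1 = 5 - \frac{\sqrt{13}}{2}$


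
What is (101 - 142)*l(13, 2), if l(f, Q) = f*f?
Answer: -6929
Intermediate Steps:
l(f, Q) = f²
(101 - 142)*l(13, 2) = (101 - 142)*13² = -41*169 = -6929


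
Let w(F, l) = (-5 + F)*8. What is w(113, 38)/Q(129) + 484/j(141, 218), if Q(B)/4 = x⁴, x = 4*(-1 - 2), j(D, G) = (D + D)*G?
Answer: 8995/491808 ≈ 0.018290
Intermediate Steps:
w(F, l) = -40 + 8*F
j(D, G) = 2*D*G (j(D, G) = (2*D)*G = 2*D*G)
x = -12 (x = 4*(-3) = -12)
Q(B) = 82944 (Q(B) = 4*(-12)⁴ = 4*20736 = 82944)
w(113, 38)/Q(129) + 484/j(141, 218) = (-40 + 8*113)/82944 + 484/((2*141*218)) = (-40 + 904)*(1/82944) + 484/61476 = 864*(1/82944) + 484*(1/61476) = 1/96 + 121/15369 = 8995/491808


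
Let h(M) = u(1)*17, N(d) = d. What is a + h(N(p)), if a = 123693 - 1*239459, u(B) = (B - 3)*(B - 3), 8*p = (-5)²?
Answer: -115698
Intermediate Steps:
p = 25/8 (p = (⅛)*(-5)² = (⅛)*25 = 25/8 ≈ 3.1250)
u(B) = (-3 + B)² (u(B) = (-3 + B)*(-3 + B) = (-3 + B)²)
h(M) = 68 (h(M) = (-3 + 1)²*17 = (-2)²*17 = 4*17 = 68)
a = -115766 (a = 123693 - 239459 = -115766)
a + h(N(p)) = -115766 + 68 = -115698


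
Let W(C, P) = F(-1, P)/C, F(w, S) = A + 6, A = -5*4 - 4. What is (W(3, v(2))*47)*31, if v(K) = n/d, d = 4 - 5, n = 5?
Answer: -8742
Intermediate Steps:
d = -1
v(K) = -5 (v(K) = 5/(-1) = 5*(-1) = -5)
A = -24 (A = -20 - 4 = -24)
F(w, S) = -18 (F(w, S) = -24 + 6 = -18)
W(C, P) = -18/C
(W(3, v(2))*47)*31 = (-18/3*47)*31 = (-18*1/3*47)*31 = -6*47*31 = -282*31 = -8742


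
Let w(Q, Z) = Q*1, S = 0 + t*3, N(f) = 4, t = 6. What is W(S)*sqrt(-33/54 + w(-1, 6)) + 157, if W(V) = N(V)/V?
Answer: 157 + I*sqrt(58)/27 ≈ 157.0 + 0.28207*I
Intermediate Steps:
S = 18 (S = 0 + 6*3 = 0 + 18 = 18)
w(Q, Z) = Q
W(V) = 4/V
W(S)*sqrt(-33/54 + w(-1, 6)) + 157 = (4/18)*sqrt(-33/54 - 1) + 157 = (4*(1/18))*sqrt(-33*1/54 - 1) + 157 = 2*sqrt(-11/18 - 1)/9 + 157 = 2*sqrt(-29/18)/9 + 157 = 2*(I*sqrt(58)/6)/9 + 157 = I*sqrt(58)/27 + 157 = 157 + I*sqrt(58)/27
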